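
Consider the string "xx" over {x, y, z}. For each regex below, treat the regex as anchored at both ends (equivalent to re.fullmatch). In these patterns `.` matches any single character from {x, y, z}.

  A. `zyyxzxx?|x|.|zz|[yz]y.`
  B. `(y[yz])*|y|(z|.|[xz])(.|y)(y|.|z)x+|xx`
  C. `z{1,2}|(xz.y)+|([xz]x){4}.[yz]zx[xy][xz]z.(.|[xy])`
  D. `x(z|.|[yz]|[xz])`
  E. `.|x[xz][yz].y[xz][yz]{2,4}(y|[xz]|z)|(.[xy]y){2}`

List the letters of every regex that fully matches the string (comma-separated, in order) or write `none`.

B, D

A → no match
B → match
C → no match
D → match
E → no match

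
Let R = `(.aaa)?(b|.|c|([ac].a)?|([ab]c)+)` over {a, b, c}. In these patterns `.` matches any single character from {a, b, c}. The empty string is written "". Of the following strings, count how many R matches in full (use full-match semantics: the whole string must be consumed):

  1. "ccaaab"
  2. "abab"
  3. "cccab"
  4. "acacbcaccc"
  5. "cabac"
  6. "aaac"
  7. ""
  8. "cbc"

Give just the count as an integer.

1

1 → no match
2 → no match
3 → no match
4 → no match
5 → no match
6 → no match
7 → match
8 → no match
Total matched: 1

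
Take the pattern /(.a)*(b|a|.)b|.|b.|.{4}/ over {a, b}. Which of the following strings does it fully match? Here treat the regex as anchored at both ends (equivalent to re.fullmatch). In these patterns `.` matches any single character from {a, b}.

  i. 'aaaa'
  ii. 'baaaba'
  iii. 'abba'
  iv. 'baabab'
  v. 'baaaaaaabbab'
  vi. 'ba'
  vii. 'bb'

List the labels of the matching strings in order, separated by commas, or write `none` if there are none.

i, iii, vi, vii

i → match
ii → no match
iii → match
iv → no match
v → no match
vi → match
vii → match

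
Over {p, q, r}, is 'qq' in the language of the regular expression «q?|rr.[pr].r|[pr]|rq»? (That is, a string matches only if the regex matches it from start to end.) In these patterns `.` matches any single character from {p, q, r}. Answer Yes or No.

No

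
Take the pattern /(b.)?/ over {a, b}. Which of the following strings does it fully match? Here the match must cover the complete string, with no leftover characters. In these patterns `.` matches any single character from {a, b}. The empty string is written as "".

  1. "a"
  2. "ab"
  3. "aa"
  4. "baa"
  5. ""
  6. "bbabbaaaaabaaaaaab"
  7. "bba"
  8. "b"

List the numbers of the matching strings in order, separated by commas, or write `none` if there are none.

1 → no match
2 → no match
3 → no match
4 → no match
5 → match
6 → no match
7 → no match
8 → no match

5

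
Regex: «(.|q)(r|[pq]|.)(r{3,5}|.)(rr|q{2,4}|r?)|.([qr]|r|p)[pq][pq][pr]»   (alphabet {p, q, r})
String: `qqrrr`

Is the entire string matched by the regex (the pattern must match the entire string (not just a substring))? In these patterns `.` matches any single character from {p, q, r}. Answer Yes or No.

Yes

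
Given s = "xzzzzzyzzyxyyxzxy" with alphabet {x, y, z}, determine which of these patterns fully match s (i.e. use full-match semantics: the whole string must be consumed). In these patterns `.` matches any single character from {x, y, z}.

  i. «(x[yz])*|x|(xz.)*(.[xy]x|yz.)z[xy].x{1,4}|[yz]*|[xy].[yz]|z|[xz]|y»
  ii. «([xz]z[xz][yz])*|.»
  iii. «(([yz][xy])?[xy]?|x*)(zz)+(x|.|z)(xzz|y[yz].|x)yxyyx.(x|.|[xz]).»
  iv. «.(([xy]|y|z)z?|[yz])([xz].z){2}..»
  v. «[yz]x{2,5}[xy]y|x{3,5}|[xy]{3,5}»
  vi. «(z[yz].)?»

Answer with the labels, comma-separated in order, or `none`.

iii

i → no match
ii → no match
iii → match
iv → no match
v → no match
vi → no match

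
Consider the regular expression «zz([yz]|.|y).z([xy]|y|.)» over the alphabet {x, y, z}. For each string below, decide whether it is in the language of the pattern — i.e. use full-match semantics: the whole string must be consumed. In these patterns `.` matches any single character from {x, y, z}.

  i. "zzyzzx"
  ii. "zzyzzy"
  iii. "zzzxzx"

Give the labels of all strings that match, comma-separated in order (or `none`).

i, ii, iii

i → match
ii → match
iii → match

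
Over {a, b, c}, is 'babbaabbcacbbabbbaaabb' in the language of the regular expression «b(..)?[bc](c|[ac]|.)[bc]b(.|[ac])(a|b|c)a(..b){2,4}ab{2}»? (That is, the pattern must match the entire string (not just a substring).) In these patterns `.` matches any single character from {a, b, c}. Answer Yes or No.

No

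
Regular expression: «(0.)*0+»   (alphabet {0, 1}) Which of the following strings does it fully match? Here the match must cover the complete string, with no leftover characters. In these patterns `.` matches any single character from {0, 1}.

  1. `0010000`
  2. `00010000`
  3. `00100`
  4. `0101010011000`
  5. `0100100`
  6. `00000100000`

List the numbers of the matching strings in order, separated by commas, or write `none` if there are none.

1 → no match
2 → match
3 → no match
4 → no match
5 → no match
6 → match

2, 6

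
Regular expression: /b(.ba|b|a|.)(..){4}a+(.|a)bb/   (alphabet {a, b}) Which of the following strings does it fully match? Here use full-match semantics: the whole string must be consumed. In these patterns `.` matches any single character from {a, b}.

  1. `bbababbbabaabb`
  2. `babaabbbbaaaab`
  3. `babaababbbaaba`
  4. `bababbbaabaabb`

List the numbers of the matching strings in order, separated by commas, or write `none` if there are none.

1 → match
2 → no match — must end with `bb`
3 → no match — must end with `bb`
4 → match

1, 4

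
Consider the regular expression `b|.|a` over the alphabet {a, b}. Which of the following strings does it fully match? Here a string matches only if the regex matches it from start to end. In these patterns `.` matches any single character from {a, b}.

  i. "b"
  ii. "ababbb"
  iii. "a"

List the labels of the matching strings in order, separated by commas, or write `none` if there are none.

i → match
ii → no match
iii → match

i, iii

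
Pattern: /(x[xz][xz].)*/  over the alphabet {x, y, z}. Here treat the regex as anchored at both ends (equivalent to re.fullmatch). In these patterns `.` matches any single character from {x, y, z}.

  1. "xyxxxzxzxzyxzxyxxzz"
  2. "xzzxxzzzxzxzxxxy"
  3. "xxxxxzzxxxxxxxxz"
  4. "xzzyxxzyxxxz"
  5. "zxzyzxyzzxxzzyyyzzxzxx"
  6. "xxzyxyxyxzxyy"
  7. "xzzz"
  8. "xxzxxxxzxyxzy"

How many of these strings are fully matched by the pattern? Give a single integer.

1 → no match
2 → match
3 → match
4 → match
5 → no match
6 → no match
7 → match
8 → no match
Total matched: 4

4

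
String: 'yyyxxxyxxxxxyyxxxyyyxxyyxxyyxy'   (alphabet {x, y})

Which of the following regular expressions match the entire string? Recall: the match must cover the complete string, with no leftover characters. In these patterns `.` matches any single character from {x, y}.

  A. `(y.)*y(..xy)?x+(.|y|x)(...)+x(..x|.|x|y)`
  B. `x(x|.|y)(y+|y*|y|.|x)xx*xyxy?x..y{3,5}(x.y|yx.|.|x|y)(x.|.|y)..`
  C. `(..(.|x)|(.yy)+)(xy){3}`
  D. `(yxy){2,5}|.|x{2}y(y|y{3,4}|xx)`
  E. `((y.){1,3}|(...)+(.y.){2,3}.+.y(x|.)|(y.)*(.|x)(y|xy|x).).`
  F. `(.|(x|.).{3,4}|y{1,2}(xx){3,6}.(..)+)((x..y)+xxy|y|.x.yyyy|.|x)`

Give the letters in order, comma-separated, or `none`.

A → match
B → no match — must start with 'x'
C → no match
D → no match
E → match
F → no match

A, E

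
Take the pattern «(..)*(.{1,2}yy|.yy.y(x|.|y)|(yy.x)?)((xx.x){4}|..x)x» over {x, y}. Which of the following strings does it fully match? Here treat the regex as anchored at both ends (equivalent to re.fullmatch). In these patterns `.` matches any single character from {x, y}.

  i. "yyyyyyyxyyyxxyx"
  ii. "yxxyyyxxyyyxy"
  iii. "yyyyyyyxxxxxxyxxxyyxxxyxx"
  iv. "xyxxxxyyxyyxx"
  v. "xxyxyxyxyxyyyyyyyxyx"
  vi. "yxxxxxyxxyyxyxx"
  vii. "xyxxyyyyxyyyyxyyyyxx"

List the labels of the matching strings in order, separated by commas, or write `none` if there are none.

i → no match — must end with "xx"
ii → no match — must end with "xx"
iii → no match
iv → no match
v → no match — must end with "xx"
vi → match
vii → match

vi, vii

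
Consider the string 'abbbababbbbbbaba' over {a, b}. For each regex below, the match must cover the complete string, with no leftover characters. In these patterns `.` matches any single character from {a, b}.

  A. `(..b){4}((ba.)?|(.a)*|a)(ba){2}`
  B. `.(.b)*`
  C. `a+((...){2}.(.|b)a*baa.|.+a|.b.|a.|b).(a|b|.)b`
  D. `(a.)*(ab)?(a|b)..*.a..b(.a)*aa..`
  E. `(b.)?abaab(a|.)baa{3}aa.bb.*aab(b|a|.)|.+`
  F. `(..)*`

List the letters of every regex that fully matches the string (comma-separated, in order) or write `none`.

A, E, F

A → match
B → no match
C → no match — must end with 'b'
D → no match
E → match
F → match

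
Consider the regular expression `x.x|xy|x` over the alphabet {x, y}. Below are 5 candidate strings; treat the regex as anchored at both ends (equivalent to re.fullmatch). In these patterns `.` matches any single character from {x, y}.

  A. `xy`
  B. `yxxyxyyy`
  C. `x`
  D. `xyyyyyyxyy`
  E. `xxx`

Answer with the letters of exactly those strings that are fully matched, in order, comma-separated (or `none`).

A. `xy` → match
B. `yxxyxyyy` → no match
C. `x` → match
D. `xyyyyyyxyy` → no match
E. `xxx` → match

A, C, E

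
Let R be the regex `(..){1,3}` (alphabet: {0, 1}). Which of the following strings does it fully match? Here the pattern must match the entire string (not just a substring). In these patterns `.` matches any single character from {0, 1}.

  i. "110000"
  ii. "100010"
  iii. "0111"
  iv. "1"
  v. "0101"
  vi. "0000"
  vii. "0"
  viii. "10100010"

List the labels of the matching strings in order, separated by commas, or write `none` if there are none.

i, ii, iii, v, vi

i. "110000" → match
ii. "100010" → match
iii. "0111" → match
iv. "1" → no match
v. "0101" → match
vi. "0000" → match
vii. "0" → no match
viii. "10100010" → no match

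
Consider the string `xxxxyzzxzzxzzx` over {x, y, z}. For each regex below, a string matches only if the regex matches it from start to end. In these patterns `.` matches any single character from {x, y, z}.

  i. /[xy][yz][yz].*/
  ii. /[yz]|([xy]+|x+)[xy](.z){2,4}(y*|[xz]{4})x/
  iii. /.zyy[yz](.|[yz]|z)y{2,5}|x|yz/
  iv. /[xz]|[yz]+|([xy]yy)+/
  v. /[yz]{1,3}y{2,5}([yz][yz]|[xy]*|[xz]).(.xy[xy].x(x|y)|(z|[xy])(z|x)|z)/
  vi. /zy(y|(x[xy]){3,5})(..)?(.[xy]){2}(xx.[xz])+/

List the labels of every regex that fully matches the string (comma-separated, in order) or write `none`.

ii

i → no match
ii → match
iii → no match
iv → no match
v → no match
vi → no match — must start with `zy`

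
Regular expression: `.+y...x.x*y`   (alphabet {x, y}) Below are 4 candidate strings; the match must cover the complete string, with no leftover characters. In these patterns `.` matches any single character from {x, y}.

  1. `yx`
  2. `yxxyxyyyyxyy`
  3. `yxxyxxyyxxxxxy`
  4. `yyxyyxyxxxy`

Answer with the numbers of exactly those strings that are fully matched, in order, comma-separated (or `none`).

2, 3, 4

1 → no match — must end with `y`
2 → match
3 → match
4 → match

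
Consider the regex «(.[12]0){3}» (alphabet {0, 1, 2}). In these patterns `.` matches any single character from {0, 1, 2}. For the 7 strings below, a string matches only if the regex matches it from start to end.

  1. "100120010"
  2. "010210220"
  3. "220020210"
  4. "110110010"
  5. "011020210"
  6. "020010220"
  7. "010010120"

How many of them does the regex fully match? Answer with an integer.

1 → no match
2 → match
3 → match
4 → match
5 → no match
6 → match
7 → match
Total matched: 5

5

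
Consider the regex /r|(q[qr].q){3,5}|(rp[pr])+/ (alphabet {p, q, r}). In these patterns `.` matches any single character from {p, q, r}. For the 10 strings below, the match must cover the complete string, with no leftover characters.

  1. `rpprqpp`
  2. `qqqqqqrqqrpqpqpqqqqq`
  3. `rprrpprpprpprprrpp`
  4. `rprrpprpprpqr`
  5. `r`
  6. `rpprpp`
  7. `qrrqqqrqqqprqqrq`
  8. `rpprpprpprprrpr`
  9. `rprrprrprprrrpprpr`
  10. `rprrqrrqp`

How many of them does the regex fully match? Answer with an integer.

1 → no match
2 → no match
3 → match
4 → no match
5 → match
6 → match
7 → no match
8 → match
9 → no match
10 → no match
Total matched: 4

4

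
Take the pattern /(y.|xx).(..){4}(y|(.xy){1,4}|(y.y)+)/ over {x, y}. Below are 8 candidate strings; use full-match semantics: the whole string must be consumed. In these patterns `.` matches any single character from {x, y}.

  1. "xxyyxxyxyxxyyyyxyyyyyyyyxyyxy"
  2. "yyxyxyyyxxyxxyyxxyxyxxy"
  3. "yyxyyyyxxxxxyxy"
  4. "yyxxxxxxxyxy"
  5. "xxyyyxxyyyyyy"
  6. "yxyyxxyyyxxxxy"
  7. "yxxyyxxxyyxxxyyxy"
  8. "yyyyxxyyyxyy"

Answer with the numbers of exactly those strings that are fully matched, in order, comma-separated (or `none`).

1, 4, 6, 7, 8

1 → match
2 → no match
3 → no match
4 → match
5 → no match
6 → match
7 → match
8 → match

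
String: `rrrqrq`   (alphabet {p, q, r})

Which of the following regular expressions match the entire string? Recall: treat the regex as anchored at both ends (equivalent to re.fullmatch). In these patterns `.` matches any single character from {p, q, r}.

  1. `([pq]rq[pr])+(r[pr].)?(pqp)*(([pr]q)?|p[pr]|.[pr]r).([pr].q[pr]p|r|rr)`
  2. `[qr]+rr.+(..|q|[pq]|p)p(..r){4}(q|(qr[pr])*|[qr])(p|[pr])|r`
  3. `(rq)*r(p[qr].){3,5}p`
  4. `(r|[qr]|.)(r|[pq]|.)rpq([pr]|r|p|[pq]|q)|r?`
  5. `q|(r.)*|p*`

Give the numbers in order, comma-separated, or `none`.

1 → no match
2 → no match
3 → no match — must end with `p`
4 → no match
5 → match

5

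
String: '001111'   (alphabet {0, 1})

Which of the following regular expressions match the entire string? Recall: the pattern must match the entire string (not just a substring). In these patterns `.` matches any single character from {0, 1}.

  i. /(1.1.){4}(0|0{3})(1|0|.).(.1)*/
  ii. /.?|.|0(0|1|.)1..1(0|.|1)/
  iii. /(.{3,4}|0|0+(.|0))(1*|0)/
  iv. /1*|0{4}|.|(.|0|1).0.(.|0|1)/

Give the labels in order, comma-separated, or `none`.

i → no match — must start with '1'
ii → no match
iii → match
iv → no match

iii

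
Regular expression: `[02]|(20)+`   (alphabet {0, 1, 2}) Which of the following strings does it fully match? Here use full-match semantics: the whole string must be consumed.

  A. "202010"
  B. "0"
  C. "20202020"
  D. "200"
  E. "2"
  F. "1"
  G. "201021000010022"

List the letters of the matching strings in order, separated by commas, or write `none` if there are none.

A → no match
B → match
C → match
D → no match
E → match
F → no match
G → no match

B, C, E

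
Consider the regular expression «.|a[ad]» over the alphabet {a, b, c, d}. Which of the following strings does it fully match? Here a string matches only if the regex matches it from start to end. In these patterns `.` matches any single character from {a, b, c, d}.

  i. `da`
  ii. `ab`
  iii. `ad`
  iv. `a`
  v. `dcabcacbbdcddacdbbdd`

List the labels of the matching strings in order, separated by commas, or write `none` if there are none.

i. `da` → no match
ii. `ab` → no match
iii. `ad` → match
iv. `a` → match
v → no match

iii, iv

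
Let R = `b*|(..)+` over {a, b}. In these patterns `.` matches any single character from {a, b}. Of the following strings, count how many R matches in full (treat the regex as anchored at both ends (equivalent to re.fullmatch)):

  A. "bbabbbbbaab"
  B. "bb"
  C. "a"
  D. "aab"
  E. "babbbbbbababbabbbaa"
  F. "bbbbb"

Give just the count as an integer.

A. "bbabbbbbaab" → no match
B. "bb" → match
C. "a" → no match
D. "aab" → no match
E → no match
F. "bbbbb" → match
Total matched: 2

2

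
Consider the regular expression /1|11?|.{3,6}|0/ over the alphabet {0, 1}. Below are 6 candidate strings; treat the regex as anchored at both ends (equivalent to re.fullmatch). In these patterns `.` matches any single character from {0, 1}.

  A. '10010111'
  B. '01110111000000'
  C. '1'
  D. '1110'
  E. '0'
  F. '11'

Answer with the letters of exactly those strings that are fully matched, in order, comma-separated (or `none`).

A → no match
B → no match
C → match
D → match
E → match
F → match

C, D, E, F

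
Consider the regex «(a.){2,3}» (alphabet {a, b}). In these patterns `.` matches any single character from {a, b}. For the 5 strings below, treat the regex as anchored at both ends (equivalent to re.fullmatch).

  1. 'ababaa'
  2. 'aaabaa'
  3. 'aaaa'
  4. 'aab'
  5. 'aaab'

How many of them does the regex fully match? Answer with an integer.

1 → match
2 → match
3 → match
4 → no match
5 → match
Total matched: 4

4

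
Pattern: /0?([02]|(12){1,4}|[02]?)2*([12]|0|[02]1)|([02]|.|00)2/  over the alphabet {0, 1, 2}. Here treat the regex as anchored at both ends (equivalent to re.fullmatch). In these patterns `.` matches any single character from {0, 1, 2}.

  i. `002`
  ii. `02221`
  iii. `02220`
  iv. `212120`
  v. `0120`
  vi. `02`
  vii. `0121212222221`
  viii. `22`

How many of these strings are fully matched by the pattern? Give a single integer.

7

i → match
ii → match
iii → match
iv → no match
v → match
vi → match
vii → match
viii → match
Total matched: 7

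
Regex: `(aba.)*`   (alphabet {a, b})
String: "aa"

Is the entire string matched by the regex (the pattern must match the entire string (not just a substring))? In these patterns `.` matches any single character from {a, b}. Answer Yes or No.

No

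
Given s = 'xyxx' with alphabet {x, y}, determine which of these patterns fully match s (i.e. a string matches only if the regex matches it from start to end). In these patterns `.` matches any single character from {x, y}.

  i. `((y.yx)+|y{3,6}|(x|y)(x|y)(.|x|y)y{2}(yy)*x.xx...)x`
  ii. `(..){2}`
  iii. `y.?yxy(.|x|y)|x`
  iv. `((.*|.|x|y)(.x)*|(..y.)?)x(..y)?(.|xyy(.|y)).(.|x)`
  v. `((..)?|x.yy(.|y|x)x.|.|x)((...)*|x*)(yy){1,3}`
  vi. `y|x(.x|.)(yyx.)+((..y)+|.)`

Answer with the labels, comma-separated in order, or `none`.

i → no match
ii → match
iii → no match
iv → match
v → no match — must end with 'yy'
vi → no match

ii, iv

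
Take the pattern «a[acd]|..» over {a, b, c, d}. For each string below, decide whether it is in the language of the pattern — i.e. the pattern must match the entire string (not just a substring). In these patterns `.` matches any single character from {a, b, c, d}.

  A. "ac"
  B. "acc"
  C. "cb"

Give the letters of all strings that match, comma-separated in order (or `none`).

A, C

A. "ac" → match
B. "acc" → no match
C. "cb" → match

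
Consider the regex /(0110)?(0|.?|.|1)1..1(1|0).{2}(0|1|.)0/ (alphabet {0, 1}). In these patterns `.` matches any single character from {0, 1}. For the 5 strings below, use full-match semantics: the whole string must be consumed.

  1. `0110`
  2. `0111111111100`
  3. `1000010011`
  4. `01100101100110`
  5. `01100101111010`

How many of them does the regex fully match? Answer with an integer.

2

1 → no match
2 → no match
3 → no match — must end with `0`
4 → match
5 → match
Total matched: 2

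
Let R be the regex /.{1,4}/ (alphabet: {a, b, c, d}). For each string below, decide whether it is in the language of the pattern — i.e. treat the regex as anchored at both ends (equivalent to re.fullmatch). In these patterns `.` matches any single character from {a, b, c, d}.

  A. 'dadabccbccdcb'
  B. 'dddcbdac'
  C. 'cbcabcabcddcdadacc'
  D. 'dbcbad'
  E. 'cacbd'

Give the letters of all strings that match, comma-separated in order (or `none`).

none

A → no match
B → no match
C → no match
D → no match
E → no match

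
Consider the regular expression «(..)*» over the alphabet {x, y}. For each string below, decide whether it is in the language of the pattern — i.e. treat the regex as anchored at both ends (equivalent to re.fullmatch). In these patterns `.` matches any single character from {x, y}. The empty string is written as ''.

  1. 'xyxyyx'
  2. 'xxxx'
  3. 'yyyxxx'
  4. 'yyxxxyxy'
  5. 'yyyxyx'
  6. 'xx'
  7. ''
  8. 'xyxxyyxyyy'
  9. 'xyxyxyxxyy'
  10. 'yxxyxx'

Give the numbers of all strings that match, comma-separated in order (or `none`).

1. 'xyxyyx' → match
2. 'xxxx' → match
3. 'yyyxxx' → match
4. 'yyxxxyxy' → match
5. 'yyyxyx' → match
6. 'xx' → match
7. '' → match
8. 'xyxxyyxyyy' → match
9. 'xyxyxyxxyy' → match
10. 'yxxyxx' → match

1, 2, 3, 4, 5, 6, 7, 8, 9, 10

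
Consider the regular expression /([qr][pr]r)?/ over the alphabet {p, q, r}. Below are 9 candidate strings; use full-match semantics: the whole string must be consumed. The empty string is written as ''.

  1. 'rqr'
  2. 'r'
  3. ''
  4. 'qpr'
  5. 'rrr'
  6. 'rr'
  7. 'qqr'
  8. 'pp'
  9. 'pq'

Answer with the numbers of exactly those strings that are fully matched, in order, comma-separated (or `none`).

1 → no match
2 → no match
3 → match
4 → match
5 → match
6 → no match
7 → no match
8 → no match
9 → no match

3, 4, 5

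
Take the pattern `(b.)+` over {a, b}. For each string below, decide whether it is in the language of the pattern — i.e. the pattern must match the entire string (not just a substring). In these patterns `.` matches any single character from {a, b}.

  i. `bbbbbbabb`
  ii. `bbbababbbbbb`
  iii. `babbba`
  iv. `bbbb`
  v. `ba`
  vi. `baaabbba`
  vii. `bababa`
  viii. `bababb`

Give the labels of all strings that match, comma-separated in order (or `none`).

i → no match
ii → match
iii → match
iv → match
v → match
vi → no match
vii → match
viii → match

ii, iii, iv, v, vii, viii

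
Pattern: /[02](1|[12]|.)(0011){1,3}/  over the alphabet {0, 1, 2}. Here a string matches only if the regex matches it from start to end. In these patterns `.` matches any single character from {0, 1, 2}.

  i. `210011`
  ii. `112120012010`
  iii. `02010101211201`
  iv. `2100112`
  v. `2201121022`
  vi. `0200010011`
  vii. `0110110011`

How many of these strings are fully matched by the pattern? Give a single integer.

i → match
ii → no match — must end with `0011`
iii → no match — must end with `0011`
iv → no match — must end with `0011`
v → no match — must end with `0011`
vi → no match
vii → no match
Total matched: 1

1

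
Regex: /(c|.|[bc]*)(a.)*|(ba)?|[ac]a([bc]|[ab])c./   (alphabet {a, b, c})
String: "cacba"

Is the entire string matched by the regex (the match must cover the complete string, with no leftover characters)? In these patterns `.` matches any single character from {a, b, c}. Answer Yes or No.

No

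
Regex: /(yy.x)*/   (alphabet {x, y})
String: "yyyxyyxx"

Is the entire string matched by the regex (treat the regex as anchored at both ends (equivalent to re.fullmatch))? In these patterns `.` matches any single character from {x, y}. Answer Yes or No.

Yes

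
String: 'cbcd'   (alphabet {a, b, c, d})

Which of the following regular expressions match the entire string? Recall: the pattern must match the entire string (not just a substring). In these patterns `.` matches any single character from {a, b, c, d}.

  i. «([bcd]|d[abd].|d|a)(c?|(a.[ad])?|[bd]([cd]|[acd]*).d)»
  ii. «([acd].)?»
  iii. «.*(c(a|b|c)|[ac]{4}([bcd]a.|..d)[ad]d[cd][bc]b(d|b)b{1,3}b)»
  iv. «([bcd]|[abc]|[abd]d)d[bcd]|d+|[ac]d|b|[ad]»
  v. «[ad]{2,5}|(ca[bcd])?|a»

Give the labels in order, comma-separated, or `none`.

i

i → match
ii → no match
iii → no match
iv → no match
v → no match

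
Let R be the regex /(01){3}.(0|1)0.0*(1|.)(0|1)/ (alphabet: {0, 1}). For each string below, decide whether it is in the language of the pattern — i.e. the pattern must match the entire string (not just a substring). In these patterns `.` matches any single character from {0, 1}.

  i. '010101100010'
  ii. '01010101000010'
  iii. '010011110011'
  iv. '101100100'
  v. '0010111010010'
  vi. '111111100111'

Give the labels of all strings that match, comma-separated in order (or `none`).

i. '010101100010' → match
ii → match
iii. '010011110011' → no match
iv. '101100100' → no match — must start with '01'
v → no match — must start with '01'
vi. '111111100111' → no match — must start with '01'

i, ii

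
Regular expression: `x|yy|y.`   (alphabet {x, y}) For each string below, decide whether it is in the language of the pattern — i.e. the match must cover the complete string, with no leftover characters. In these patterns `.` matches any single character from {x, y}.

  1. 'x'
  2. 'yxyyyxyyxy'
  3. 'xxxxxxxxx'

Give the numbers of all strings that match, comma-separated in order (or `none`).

1

1. 'x' → match
2. 'yxyyyxyyxy' → no match
3. 'xxxxxxxxx' → no match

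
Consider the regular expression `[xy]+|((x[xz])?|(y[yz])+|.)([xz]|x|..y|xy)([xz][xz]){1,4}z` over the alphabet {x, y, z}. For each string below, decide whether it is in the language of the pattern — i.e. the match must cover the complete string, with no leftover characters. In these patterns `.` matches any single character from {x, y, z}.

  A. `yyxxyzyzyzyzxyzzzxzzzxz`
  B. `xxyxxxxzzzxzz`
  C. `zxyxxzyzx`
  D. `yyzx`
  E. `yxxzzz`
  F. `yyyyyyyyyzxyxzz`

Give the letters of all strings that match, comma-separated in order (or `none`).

F

A → no match
B → no match
C. `zxyxxzyzx` → no match
D. `yyzx` → no match
E. `yxxzzz` → no match
F → match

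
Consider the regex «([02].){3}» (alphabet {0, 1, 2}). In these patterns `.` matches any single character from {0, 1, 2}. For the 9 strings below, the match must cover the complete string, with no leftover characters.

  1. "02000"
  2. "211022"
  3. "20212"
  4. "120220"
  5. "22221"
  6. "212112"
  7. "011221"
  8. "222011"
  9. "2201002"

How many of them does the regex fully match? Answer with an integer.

1 → no match
2 → no match
3 → no match
4 → no match
5 → no match
6 → no match
7 → no match
8 → no match
9 → no match
Total matched: 0

0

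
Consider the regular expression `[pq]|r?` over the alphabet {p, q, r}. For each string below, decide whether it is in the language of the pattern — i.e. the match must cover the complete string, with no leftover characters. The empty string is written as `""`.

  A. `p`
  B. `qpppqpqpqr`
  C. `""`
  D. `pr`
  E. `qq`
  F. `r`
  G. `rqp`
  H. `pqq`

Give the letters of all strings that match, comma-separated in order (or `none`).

A, C, F

A → match
B → no match
C → match
D → no match
E → no match
F → match
G → no match
H → no match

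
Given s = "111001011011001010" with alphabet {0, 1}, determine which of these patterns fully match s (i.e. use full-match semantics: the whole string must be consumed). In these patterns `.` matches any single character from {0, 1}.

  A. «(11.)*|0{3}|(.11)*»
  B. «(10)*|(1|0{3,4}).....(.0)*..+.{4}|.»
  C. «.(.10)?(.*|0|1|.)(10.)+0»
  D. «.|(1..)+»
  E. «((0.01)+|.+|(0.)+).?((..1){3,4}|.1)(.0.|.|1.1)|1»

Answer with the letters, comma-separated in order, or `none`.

B, C, E

A → no match
B → match
C → match
D → no match
E → match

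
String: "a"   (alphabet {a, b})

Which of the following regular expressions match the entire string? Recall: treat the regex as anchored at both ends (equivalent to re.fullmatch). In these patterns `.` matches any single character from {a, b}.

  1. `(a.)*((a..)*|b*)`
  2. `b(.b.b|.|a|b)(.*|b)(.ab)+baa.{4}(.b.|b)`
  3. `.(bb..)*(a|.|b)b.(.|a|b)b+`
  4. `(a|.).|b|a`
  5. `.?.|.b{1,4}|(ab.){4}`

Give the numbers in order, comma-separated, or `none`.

4, 5

1 → no match
2 → no match — must start with "b"
3 → no match — must end with "b"
4 → match
5 → match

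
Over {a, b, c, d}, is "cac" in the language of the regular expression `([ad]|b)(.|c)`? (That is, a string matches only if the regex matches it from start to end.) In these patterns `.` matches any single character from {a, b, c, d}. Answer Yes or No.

No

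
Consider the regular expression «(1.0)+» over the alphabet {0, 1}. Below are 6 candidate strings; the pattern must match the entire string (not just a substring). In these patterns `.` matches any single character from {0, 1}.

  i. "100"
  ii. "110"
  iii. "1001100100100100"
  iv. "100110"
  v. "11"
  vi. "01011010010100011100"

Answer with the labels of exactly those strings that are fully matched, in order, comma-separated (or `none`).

i → match
ii → match
iii → no match
iv → match
v → no match — must end with "0"
vi → no match — must start with "1"

i, ii, iv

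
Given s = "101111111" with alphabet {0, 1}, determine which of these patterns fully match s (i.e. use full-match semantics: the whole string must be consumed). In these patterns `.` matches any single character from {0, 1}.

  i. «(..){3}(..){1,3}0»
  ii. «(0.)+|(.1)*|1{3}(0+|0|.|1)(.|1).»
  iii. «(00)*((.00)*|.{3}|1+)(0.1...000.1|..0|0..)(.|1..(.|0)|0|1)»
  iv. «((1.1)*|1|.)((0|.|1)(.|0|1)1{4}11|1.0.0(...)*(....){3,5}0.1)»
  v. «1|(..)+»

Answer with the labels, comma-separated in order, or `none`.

iv

i → no match — must end with "0"
ii → no match
iii → no match
iv → match
v → no match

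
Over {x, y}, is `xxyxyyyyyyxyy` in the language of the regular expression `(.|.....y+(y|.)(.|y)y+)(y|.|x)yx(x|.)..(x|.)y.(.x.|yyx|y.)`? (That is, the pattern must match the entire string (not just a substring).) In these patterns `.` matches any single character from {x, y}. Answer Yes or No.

No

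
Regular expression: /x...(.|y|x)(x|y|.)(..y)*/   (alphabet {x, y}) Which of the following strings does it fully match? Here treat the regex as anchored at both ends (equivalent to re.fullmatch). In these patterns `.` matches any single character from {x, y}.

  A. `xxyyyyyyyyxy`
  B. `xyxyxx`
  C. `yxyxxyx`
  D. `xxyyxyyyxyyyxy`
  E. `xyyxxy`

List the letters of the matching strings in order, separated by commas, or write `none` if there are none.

A, B, E

A. `xxyyyyyyyyxy` → match
B. `xyxyxx` → match
C. `yxyxxyx` → no match — must start with `x`
D → no match
E. `xyyxxy` → match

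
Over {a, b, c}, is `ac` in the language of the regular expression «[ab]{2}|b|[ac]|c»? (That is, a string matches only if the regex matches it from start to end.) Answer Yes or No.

No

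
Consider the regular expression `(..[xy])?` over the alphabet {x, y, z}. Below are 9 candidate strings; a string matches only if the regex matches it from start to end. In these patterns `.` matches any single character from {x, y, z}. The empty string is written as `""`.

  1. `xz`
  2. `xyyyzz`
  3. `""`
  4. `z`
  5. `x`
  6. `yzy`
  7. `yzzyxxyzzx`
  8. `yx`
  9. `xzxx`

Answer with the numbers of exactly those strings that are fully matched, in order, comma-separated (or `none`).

3, 6

1 → no match
2 → no match
3 → match
4 → no match
5 → no match
6 → match
7 → no match
8 → no match
9 → no match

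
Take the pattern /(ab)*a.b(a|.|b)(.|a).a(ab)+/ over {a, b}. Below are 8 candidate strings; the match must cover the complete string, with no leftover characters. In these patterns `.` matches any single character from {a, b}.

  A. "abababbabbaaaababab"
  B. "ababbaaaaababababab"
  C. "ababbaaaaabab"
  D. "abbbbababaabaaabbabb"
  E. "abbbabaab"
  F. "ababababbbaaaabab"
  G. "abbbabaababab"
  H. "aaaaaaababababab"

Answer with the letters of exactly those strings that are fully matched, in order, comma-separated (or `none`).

B, C, E, F, G

A → no match
B → match
C → match
D → no match — must end with "ab"
E → match
F → match
G → match
H → no match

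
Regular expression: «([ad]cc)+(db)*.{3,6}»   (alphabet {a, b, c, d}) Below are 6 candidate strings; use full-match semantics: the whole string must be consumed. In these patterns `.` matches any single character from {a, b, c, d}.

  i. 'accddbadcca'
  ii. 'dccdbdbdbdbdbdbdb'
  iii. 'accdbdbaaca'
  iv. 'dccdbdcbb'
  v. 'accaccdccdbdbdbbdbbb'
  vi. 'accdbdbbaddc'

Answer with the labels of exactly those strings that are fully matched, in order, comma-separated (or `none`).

i. 'accddbadcca' → no match
ii → match
iii. 'accdbdbaaca' → match
iv. 'dccdbdcbb' → match
v → match
vi. 'accdbdbbaddc' → match

ii, iii, iv, v, vi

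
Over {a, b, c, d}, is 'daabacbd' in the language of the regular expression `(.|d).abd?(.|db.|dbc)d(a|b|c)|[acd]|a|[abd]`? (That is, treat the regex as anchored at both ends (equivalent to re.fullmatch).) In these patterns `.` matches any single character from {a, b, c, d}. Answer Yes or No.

No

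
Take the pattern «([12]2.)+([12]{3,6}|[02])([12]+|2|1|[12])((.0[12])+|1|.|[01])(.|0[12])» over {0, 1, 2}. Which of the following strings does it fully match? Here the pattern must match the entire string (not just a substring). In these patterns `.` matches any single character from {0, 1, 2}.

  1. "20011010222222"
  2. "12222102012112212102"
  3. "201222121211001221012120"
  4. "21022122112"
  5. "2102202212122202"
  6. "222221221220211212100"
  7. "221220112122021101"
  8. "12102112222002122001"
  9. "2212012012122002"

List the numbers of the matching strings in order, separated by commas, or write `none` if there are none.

1 → no match
2 → no match
3 → no match
4 → no match
5 → no match
6 → match
7 → no match
8 → no match
9 → no match

6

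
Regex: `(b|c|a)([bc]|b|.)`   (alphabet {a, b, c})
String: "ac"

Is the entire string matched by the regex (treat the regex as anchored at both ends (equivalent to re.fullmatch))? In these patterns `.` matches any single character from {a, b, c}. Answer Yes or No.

Yes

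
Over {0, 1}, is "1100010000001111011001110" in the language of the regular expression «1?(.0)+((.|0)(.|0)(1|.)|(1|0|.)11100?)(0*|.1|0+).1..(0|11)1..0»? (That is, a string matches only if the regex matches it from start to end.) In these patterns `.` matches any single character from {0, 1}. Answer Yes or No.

Yes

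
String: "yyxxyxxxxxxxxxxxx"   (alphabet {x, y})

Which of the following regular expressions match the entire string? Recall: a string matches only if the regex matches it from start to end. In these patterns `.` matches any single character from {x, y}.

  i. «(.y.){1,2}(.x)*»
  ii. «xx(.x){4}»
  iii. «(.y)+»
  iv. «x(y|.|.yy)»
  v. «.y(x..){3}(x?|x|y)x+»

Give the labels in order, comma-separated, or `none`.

i → no match
ii → no match — must start with "xx"
iii → no match — must end with "y"
iv → no match — must start with "x"
v → match

v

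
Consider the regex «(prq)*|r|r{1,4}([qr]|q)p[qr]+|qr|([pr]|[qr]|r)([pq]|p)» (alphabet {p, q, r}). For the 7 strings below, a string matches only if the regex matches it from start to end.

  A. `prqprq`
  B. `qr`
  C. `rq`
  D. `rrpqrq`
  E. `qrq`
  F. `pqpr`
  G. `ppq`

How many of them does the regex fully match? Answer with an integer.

A → match
B → match
C → match
D → match
E → no match
F → no match
G → no match
Total matched: 4

4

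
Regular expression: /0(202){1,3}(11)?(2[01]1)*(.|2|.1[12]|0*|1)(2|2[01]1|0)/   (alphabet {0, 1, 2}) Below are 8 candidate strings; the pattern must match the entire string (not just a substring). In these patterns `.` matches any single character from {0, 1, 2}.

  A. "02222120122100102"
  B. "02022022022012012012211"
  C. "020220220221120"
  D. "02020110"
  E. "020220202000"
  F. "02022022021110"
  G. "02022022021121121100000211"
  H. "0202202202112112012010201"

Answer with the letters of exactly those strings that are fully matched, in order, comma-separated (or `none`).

A → no match — must start with "0202"
B → match
C → match
D. "02020110" → match
E. "020220202000" → no match
F → match
G → match
H → match

B, C, D, F, G, H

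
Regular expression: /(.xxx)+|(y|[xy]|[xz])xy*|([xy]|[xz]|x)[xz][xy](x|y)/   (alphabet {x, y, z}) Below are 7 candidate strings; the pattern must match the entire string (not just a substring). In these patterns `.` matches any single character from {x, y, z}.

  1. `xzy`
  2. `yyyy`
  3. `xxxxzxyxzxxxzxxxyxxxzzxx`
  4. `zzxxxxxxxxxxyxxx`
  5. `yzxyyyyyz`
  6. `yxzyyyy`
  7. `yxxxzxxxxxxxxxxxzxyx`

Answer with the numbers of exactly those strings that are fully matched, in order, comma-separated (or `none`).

1 → no match
2 → no match
3 → no match
4 → no match
5 → no match
6 → no match
7 → no match

none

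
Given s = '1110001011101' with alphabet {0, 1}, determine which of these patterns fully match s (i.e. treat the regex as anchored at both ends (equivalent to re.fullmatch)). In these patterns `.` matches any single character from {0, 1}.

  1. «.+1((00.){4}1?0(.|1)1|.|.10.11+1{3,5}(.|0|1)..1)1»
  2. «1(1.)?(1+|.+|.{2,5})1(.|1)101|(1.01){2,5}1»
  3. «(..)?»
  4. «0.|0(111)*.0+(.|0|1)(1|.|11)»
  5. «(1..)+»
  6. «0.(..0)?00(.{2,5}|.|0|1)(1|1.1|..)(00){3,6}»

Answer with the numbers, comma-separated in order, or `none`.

1 → match
2 → match
3 → no match
4 → no match — must start with '0'
5 → no match
6 → no match — must start with '0'

1, 2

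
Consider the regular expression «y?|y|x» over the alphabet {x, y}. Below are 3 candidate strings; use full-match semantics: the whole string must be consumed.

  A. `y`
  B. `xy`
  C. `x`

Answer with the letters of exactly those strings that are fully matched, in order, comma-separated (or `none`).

A → match
B → no match
C → match

A, C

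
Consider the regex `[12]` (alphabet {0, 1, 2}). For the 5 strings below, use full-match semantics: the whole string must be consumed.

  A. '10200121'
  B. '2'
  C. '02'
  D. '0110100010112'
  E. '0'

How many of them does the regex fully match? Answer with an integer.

A → no match
B → match
C → no match
D → no match
E → no match
Total matched: 1

1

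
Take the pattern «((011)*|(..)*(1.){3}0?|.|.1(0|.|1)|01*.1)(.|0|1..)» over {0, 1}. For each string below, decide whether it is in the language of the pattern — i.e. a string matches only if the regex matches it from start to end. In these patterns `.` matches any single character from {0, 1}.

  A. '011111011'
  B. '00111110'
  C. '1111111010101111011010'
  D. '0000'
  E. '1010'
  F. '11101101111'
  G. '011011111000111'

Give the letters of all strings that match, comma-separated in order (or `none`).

A

A. '011111011' → match
B. '00111110' → no match
C → no match
D. '0000' → no match
E. '1010' → no match
F. '11101101111' → no match
G → no match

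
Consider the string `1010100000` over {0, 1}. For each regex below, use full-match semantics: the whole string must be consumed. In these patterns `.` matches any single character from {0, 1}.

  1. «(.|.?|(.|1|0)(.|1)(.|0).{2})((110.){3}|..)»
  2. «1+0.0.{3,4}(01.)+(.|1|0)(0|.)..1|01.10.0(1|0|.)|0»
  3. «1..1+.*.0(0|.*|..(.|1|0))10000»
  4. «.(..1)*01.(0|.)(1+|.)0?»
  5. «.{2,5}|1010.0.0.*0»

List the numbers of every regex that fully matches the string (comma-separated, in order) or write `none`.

1 → no match
2 → no match
3 → no match — must end with `10000`
4 → no match
5 → match

5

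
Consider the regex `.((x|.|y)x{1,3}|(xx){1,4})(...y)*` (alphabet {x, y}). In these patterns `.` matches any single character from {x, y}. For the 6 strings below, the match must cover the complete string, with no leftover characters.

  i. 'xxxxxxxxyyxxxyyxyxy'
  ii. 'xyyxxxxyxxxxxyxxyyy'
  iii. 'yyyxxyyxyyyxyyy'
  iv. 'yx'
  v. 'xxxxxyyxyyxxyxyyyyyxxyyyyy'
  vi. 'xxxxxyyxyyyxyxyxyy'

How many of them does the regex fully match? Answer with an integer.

0

i → no match
ii → no match
iii → no match
iv → no match
v → no match
vi → no match
Total matched: 0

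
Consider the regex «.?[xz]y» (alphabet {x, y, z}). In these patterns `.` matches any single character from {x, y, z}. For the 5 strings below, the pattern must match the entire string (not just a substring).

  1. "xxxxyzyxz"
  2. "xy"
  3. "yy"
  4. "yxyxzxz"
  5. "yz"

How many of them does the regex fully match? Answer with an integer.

1. "xxxxyzyxz" → no match — must end with "y"
2. "xy" → match
3. "yy" → no match
4. "yxyxzxz" → no match — must end with "y"
5. "yz" → no match — must end with "y"
Total matched: 1

1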